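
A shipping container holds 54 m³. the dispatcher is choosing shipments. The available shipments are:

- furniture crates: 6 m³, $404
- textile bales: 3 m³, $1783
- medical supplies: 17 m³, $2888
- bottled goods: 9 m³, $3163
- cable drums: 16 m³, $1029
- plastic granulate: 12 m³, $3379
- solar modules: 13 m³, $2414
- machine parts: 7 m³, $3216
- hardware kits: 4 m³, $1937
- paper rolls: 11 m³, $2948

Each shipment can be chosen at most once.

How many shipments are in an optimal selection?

7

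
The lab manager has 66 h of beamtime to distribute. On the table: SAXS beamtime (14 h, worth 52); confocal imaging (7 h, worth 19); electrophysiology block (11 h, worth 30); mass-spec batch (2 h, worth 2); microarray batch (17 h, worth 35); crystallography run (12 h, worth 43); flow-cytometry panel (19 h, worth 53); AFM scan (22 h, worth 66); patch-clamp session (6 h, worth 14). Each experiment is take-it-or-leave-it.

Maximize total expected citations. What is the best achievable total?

Density check — SAXS beamtime 3.71, crystallography run 3.58, AFM scan 3.00, flow-cytometry panel 2.79 are the best per h.
SAXS beamtime + confocal imaging + electrophysiology block + crystallography run + AFM scan uses 66 of the 66 h and totals 210.
Nothing else within 66 h beats 210.

210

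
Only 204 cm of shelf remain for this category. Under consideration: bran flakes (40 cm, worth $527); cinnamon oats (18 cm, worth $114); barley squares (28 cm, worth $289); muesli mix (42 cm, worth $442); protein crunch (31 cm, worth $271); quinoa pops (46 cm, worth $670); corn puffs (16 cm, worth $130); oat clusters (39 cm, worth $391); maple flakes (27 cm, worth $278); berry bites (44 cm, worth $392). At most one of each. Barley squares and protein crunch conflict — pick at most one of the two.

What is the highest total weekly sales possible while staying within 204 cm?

2336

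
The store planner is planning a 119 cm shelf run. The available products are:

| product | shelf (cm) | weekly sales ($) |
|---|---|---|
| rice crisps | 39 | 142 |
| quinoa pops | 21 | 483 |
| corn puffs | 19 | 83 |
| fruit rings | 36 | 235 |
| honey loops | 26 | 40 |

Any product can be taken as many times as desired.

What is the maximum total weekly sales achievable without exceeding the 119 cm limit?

2415

5×quinoa pops uses 105 of the 119 cm and totals 2415.
Nothing else within 119 cm beats 2415.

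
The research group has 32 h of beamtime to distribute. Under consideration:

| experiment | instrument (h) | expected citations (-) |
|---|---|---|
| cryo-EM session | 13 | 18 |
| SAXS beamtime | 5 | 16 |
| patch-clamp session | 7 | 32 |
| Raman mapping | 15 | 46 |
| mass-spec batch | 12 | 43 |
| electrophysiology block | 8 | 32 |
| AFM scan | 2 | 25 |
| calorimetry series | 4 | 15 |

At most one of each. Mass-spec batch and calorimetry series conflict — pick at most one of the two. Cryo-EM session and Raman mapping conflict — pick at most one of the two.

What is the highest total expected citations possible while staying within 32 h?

Taking the top-ratio experiments first gives SAXS beamtime + patch-clamp session + electrophysiology block + AFM scan + calorimetry series for 120 (26 h).
Dropping SAXS beamtime and calorimetry series frees 9 h; slotting in Raman mapping (15 h) lifts the total to 135 at 32 h.
An exhaustive check of the 256 subsets confirms 135.

135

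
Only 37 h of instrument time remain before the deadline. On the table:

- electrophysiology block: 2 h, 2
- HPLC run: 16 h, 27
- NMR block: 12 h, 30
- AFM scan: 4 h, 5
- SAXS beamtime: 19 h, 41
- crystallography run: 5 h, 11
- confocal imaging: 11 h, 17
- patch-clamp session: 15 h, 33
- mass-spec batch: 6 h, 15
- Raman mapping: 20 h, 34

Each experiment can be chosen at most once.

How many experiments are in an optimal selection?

Optimal total is 86.
NMR block + SAXS beamtime + mass-spec batch hits 86 at 37 h.
All optima have 3 experiments.

3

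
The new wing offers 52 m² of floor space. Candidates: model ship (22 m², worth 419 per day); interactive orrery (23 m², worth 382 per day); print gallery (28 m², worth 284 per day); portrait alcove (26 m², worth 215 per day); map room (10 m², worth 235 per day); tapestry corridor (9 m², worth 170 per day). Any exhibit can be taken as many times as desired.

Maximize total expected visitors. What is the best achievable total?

1175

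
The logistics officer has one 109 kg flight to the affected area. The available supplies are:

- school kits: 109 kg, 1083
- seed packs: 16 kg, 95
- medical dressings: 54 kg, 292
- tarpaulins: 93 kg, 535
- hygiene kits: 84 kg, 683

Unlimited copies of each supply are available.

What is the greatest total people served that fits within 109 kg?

Ranking by ratio (people served/kg): school kits 9.94, hygiene kits 8.13, seed packs 5.94.
Best packing: school kits — 109 kg, 1083 total.
Every other selection either busts 109 kg or fails to beat 1083.

1083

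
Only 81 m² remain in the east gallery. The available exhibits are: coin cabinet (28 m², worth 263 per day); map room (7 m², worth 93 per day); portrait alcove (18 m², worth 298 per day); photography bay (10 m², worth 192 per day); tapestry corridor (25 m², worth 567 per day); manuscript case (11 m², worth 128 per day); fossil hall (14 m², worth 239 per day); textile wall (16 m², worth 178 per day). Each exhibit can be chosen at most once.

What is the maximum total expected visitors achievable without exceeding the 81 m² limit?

1424

Ranking by ratio (expected visitors/m²): tapestry corridor 22.68, photography bay 19.20, fossil hall 17.07, portrait alcove 16.56.
Greedy by ratio would take map room + portrait alcove + photography bay + tapestry corridor + fossil hall: 74 m² used, total 1389.
Replace map room with manuscript case: the trade gains 35 net, giving 1424 at 78 m².
The closest alternative, map room + portrait alcove + photography bay + tapestry corridor + fossil hall, reaches only 1389.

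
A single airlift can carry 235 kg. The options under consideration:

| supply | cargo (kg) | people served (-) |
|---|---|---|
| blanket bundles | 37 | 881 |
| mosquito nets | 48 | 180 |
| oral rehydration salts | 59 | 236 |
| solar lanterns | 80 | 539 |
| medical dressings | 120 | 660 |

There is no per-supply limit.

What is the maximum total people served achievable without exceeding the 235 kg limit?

5286

By people served per kg: blanket bundles 23.81, solar lanterns 6.74, medical dressings 5.50 lead.
Best packing: 6×blanket bundles — 222 kg, 5286 total.
Nothing else within 235 kg beats 5286.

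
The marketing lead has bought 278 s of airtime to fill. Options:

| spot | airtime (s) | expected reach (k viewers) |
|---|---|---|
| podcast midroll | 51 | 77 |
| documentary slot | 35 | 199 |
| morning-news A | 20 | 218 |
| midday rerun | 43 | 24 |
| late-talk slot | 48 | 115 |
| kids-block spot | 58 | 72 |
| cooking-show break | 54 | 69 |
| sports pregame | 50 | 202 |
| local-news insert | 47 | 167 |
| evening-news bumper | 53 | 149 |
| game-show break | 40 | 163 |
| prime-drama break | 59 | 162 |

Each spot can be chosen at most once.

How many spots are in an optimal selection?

Optimal total is 1111.
One optimal bundle: documentary slot + morning-news A + sports pregame + local-news insert + game-show break + prime-drama break (251 s).
Every optimal selection uses 6 spots.

6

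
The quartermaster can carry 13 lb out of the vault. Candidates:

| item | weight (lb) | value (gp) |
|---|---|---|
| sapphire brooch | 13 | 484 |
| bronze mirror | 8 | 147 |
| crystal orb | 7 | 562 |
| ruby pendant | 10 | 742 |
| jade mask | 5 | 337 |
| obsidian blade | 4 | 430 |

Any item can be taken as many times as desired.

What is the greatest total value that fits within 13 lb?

Best packing: 3×obsidian blade — 12 lb, 1290 total.
That's the maximum — no swap from here does better than 1290.

1290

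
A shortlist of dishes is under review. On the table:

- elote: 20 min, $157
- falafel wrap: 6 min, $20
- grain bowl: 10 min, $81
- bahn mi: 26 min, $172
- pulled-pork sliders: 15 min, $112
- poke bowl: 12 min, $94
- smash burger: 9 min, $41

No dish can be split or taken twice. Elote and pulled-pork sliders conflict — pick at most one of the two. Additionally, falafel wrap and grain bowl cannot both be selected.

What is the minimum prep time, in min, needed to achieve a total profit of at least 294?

42

Need the lightest bundle worth ≥ 294.
elote + grain bowl + poke bowl reaches 332 using 42 min.
No combination under 42 min hits 294.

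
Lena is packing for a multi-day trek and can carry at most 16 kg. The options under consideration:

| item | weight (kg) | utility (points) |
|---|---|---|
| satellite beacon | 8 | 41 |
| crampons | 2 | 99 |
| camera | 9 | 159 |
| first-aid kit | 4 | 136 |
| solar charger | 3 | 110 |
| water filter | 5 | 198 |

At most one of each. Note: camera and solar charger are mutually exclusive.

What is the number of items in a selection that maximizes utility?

Best achievable utility is 543.
One optimal bundle: crampons + first-aid kit + solar charger + water filter (14 kg).
Any selection reaching 543 contains exactly 4 items.

4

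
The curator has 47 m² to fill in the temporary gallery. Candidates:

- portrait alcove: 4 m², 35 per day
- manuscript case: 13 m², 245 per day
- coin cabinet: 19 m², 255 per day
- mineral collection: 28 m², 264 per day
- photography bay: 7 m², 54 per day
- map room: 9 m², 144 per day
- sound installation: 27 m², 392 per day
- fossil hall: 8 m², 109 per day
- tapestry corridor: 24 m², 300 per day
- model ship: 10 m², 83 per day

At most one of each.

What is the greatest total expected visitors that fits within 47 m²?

691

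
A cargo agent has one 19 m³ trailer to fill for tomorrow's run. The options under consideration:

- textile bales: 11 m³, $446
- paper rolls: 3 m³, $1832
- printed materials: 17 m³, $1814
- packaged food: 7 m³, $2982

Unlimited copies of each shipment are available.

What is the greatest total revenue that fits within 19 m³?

10992

6×paper rolls uses 18 of the 19 m³ and totals 10992.
The spare 1 m³ is too small for any remaining shipment, and no exchange beats 10992.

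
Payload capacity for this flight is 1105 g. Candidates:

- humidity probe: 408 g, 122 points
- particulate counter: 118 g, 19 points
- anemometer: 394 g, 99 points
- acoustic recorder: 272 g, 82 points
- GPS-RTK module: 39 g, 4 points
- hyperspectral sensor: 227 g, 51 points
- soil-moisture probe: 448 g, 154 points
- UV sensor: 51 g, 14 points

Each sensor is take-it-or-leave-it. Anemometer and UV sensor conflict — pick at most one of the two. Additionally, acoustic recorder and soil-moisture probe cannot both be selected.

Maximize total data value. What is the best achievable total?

327

Best packing: humidity probe + hyperspectral sensor + soil-moisture probe — 1083 g, 327 total.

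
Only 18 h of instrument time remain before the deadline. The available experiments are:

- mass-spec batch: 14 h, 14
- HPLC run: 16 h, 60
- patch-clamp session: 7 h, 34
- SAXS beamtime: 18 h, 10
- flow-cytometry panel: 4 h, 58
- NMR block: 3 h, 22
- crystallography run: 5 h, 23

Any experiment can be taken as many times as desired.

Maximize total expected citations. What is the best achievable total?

Taking 4×flow-cytometry panel: 16 h used, 232 in expected citations.

232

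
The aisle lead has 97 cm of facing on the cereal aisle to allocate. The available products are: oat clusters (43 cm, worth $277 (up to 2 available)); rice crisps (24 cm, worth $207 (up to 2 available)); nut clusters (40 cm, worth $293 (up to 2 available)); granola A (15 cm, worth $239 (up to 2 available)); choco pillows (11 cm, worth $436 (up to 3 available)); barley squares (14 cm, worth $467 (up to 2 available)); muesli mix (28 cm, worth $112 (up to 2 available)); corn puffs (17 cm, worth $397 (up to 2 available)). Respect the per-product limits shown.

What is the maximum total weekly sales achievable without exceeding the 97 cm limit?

3036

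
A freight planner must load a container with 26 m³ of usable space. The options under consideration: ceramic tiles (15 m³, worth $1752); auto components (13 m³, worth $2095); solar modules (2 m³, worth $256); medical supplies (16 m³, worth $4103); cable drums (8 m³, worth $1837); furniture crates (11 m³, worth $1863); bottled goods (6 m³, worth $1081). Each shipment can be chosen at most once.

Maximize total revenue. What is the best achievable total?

Best packing: solar modules + medical supplies + cable drums — 26 m³, 6196 total.
Next best is medical supplies + cable drums at 5940 (24 m³) — short by 256.

6196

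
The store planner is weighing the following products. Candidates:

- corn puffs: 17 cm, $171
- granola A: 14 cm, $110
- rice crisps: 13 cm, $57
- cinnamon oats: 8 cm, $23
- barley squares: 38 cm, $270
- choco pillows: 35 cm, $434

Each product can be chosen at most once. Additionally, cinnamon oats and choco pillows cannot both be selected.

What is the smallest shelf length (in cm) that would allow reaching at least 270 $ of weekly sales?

31

Look for the lowest-shelf combination reaching 270.
corn puffs + granola A: 281 weekly sales at 31 cm.
Any bundle with less than 31 cm falls short of 270.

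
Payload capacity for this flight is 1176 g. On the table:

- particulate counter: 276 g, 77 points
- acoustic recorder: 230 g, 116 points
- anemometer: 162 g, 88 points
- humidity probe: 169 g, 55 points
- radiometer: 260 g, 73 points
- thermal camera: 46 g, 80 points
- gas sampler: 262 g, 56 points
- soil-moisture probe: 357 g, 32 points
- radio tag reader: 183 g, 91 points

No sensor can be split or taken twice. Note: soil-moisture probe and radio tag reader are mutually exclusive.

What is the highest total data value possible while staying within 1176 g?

525

A density-first pass picks acoustic recorder + anemometer + humidity probe + radiometer + thermal camera + radio tag reader — 503 at 1050 g.
The 169 g tied up in humidity probe is better spent on particulate counter — total rises to 525 (1157 g).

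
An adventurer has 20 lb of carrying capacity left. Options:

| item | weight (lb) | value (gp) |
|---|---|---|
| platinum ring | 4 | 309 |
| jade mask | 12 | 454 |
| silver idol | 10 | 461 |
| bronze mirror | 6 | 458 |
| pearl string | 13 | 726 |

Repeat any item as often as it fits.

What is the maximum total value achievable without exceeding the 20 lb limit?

1545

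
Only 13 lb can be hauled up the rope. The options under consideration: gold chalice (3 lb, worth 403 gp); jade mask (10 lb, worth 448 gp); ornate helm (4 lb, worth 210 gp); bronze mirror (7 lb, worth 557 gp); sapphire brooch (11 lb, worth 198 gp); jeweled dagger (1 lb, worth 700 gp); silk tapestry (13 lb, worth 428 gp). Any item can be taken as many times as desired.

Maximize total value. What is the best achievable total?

The ratio ordering already packs tightly: 13×jeweled dagger, 13 lb, 9100.

9100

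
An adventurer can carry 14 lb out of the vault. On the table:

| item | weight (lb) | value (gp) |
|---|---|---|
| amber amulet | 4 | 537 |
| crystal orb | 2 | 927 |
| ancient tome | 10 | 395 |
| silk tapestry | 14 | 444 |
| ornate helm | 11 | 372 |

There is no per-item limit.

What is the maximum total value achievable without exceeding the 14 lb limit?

6489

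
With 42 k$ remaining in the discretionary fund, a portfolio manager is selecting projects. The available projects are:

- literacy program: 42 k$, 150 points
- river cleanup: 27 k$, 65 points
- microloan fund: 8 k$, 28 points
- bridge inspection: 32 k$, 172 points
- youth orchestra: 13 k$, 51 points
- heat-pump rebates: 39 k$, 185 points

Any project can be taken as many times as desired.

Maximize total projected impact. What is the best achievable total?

Microloan fund + bridge inspection uses 40 of the 42 k$ and totals 200.
Every other selection either busts 42 k$ or fails to beat 200.

200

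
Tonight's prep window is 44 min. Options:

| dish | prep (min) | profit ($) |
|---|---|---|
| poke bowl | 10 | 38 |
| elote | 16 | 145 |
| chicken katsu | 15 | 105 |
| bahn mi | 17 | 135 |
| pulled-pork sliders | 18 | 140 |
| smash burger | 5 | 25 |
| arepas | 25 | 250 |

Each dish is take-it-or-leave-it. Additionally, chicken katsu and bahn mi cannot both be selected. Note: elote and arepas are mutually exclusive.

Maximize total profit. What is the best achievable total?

390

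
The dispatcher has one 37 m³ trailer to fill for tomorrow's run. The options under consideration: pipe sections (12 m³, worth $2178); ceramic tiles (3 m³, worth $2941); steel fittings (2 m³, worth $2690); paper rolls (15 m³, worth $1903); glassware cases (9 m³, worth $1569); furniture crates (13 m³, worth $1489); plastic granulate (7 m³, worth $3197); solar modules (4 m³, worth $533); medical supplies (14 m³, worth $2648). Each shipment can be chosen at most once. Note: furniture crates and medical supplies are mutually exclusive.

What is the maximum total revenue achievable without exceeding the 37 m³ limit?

Ranking by ratio (revenue/m³): steel fittings 1345.00, ceramic tiles 980.33, plastic granulate 456.71, medical supplies 189.14.
The ratio heuristic lands on ceramic tiles + steel fittings + glassware cases + plastic granulate + medical supplies (13045) but leaves 2 m³ idle.
The 14 m³ tied up in medical supplies is better spent on pipe sections + solar modules — total rises to 13108 (37 m³).
Every other selection either busts 37 m³ or breaks a pairing rule or fails to beat 13108.

13108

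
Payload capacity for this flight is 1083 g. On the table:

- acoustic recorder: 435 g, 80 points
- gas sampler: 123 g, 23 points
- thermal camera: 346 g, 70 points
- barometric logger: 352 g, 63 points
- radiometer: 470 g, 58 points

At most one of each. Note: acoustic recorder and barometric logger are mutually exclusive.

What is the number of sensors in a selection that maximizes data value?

3

The maximum data value within 1083 g is 173.
One optimal bundle: acoustic recorder + gas sampler + thermal camera (904 g).
All optima have 3 sensors.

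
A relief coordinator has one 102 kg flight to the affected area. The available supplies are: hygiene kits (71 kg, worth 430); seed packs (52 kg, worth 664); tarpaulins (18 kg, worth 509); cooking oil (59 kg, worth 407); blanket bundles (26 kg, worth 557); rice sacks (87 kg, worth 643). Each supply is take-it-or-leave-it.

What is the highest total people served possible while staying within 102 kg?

Seed packs + tarpaulins + blanket bundles uses 96 of the 102 kg and totals 1730.
Next best is seed packs + blanket bundles at 1221 (78 kg) — short by 509.

1730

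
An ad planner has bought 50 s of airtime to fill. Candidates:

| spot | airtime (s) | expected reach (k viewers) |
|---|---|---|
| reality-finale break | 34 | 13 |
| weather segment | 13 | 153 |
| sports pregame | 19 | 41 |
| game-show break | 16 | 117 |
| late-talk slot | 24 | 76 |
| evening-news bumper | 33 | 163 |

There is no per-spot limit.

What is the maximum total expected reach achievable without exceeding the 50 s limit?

459

The ratio ordering already packs tightly: 3×weather segment, 39 s, 459.
Every other selection either busts 50 s or fails to beat 459.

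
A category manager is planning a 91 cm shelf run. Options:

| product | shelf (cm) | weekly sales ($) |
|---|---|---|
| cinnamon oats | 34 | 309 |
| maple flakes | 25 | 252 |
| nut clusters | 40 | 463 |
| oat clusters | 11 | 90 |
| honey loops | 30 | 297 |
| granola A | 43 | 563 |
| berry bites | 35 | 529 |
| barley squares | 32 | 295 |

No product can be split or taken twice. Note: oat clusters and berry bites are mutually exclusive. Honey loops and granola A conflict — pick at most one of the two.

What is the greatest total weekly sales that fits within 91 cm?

1092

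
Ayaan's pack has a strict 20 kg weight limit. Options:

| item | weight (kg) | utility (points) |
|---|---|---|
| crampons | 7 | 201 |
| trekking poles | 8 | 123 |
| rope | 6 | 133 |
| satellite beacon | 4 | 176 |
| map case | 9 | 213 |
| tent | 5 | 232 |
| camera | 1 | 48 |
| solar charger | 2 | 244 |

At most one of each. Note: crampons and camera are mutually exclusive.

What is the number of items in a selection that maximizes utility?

Best achievable utility is 865.
One optimal bundle: satellite beacon + map case + tent + solar charger (20 kg).
All optima have 4 items.

4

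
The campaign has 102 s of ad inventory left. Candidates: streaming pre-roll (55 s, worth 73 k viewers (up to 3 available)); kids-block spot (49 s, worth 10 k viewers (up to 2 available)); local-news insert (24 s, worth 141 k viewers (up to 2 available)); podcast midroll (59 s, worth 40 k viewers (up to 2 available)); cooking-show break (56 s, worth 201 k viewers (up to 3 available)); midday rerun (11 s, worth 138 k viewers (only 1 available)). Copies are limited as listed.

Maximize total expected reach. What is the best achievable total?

480

Taking the top-ratio spots first gives 2×local-news insert + midday rerun for 420 (59 s).
The 24 s tied up in local-news insert is better spent on cooking-show break — total rises to 480 (91 s).
That's the maximum — no swap from here does better than 480.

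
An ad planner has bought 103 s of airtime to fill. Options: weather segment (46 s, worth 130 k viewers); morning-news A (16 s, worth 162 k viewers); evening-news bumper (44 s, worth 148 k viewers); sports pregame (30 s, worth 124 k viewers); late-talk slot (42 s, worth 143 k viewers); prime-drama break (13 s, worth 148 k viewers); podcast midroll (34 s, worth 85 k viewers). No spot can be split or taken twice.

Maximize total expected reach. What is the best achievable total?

582

Filling by ratio: morning-news A + sports pregame + late-talk slot + prime-drama break for 577, with 2 s left unused.
Replace late-talk slot with evening-news bumper: the trade gains 5 net, giving 582 at 103 s.
An exhaustive check of the 128 subsets confirms 582.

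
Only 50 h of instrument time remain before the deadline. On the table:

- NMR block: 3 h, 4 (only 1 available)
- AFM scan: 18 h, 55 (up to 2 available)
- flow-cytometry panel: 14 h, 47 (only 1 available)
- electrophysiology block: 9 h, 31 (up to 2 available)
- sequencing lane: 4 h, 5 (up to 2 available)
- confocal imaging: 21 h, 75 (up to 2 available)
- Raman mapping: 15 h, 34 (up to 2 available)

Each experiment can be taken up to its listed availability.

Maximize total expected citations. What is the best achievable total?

The ratio heuristic lands on NMR block + sequencing lane + 2×confocal imaging (159) but leaves 1 h idle.
But AFM scan + flow-cytometry panel + 2×electrophysiology block fits in 50 h and reaches 164.
No other feasible combination exceeds 164.

164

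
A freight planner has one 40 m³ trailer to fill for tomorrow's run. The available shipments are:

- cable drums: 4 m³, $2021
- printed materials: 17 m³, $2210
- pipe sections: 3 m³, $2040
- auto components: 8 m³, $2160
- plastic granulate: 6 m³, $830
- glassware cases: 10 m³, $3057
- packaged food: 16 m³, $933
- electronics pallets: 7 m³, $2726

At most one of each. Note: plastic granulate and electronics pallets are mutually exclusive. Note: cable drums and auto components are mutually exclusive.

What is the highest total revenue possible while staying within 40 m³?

10777

Best packing: cable drums + pipe sections + glassware cases + packaged food + electronics pallets — 40 m³, 10777 total.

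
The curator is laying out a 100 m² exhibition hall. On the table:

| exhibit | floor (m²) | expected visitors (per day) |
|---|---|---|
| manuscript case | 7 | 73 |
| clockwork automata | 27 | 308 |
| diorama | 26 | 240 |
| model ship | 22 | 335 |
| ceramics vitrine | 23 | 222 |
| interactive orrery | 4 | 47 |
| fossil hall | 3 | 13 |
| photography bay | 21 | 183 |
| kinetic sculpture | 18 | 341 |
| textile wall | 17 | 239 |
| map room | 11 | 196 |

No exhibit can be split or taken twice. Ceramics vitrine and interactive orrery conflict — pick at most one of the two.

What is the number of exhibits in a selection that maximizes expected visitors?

6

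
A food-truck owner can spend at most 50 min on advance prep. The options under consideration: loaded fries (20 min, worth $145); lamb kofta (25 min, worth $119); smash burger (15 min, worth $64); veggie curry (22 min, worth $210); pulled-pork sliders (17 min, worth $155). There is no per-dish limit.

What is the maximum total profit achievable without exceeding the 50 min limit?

420

Density check — veggie curry 9.55, pulled-pork sliders 9.12, loaded fries 7.25 are the best per min.
The ratio ordering already packs tightly: 2×veggie curry, 44 min, 420.
The spare 6 min is too small for any remaining dish, and no exchange beats 420.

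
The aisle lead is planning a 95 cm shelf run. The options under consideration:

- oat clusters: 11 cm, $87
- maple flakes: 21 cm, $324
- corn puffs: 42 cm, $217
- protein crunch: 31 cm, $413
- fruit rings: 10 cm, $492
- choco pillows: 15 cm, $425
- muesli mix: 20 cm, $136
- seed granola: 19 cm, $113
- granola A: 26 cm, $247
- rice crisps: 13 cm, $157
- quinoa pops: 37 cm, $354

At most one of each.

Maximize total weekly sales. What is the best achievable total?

Maple flakes + protein crunch + fruit rings + choco pillows + rice crisps uses 90 of the 95 cm and totals 1811.
That's the maximum — no swap from here does better than 1811.

1811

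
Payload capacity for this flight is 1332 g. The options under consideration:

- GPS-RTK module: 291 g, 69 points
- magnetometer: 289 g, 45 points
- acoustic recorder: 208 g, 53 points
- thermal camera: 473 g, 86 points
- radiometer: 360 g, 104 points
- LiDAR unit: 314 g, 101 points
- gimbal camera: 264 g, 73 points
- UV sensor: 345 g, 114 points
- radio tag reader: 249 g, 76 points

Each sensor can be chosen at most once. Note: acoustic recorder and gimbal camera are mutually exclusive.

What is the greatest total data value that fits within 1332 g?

395

Best packing: radiometer + LiDAR unit + UV sensor + radio tag reader — 1268 g, 395 total.
Next best is radiometer + LiDAR unit + gimbal camera + UV sensor at 392 (1283 g) — short by 3.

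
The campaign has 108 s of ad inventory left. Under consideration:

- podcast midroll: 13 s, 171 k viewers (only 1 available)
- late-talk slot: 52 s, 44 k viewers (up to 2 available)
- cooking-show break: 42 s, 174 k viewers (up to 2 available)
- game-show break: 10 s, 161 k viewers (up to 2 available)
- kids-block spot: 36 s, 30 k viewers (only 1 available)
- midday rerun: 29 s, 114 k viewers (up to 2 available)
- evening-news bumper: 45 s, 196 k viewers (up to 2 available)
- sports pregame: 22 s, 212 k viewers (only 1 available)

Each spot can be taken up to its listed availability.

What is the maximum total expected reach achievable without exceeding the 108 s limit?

901

Ranking by ratio (expected reach/s): game-show break 16.10, podcast midroll 13.15, sports pregame 9.64.
Podcast midroll + 2×game-show break + evening-news bumper + sports pregame uses 100 of the 108 s and totals 901.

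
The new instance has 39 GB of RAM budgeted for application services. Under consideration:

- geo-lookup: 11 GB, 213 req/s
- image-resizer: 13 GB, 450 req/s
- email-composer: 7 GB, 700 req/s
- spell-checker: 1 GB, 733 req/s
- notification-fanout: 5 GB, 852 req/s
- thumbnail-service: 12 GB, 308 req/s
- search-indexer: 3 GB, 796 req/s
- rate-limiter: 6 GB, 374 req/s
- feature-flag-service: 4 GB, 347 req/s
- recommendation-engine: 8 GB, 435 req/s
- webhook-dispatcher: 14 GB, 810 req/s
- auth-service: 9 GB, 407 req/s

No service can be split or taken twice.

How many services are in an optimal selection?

The maximum throughput within 39 GB is 4326.
One optimal bundle: email-composer + spell-checker + notification-fanout + search-indexer + recommendation-engine + webhook-dispatcher (38 GB).
Any selection reaching 4326 contains exactly 6 services.

6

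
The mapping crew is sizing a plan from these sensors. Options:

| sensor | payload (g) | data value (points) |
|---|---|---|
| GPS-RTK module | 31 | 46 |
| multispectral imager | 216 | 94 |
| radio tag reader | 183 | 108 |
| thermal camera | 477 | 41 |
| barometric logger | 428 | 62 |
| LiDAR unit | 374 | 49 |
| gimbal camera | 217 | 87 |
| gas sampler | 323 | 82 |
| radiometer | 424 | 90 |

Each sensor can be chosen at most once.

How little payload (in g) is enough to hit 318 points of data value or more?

647

Look for the lowest-payload combination reaching 318.
Taking GPS-RTK module + multispectral imager + radio tag reader + gimbal camera gives 335 (≥ 318) for 647 g.
Any bundle with less than 647 g falls short of 318.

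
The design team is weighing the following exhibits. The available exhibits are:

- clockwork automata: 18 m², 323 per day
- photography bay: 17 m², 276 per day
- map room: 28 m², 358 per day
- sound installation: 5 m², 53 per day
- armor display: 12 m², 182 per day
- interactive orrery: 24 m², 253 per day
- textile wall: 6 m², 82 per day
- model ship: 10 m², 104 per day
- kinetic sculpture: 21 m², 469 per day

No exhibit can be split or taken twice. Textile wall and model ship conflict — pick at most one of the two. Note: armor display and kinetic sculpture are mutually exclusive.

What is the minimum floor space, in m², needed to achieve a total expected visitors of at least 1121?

61

Look for the lowest-floor combination reaching 1121.
clockwork automata + photography bay + sound installation + kinetic sculpture reaches 1121 using 61 m².
Any bundle with less than 61 m² falls short of 1121.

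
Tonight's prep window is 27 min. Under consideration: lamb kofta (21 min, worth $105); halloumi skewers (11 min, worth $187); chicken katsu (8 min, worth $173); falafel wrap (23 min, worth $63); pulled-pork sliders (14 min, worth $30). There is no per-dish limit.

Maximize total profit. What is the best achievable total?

533

A density-first pass picks 3×chicken katsu — 519 at 24 min.
Replace chicken katsu with halloumi skewers: the trade gains 14 net, giving 533 at 27 min.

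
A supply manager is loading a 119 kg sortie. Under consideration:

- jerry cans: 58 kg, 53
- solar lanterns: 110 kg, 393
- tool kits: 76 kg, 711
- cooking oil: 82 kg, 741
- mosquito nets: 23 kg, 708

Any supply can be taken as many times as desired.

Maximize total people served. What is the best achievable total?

5×mosquito nets uses 115 of the 119 kg and totals 3540.
No other feasible combination exceeds 3540.

3540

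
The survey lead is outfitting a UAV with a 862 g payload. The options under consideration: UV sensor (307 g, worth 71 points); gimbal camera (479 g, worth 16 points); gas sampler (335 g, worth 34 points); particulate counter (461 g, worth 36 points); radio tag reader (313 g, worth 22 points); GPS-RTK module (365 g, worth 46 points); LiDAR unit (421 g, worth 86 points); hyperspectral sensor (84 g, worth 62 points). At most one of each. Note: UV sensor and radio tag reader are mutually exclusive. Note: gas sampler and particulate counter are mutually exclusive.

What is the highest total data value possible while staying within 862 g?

The ratio ordering already packs tightly: UV sensor + LiDAR unit + hyperspectral sensor, 812 g, 219.
No other feasible combination exceeds 219.

219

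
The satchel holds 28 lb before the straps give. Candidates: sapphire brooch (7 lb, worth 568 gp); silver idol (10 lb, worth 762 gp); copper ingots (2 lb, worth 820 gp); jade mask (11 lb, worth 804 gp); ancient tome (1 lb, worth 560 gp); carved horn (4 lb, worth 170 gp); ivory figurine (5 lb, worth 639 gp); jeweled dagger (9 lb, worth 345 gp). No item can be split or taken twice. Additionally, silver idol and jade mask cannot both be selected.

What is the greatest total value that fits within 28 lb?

3391

Taking the top-ratio items first gives sapphire brooch + silver idol + copper ingots + ancient tome + ivory figurine for 3349 (25 lb).
Dropping silver idol frees 10 lb; slotting in jade mask (11 lb) lifts the total to 3391 at 26 lb.
Nothing else feasible within 28 lb beats 3391.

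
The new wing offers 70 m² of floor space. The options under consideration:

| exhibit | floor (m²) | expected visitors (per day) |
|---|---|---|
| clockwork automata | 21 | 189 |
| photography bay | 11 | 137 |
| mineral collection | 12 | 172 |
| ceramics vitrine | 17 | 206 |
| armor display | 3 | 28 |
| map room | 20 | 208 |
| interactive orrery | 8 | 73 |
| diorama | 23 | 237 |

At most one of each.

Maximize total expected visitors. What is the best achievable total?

Density check — mineral collection 14.33, photography bay 12.45, ceramics vitrine 12.12 are the best per m².
Filling by ratio: photography bay + mineral collection + ceramics vitrine + armor display + map room for 751, with 7 m² left unused.
Dropping armor display frees 3 m²; slotting in interactive orrery (8 m²) lifts the total to 796 at 68 m².
An exhaustive check of the 256 subsets confirms 796.

796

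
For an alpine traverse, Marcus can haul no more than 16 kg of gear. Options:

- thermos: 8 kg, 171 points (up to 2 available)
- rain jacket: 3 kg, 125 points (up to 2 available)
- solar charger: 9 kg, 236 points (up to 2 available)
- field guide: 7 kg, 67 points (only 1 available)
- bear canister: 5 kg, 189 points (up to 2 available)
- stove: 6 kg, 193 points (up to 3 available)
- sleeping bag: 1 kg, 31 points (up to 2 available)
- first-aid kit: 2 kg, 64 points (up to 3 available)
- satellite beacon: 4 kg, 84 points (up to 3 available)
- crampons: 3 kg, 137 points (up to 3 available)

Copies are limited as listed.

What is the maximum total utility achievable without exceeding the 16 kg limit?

692

2×rain jacket + sleeping bag + 3×crampons uses 16 of the 16 kg and totals 692.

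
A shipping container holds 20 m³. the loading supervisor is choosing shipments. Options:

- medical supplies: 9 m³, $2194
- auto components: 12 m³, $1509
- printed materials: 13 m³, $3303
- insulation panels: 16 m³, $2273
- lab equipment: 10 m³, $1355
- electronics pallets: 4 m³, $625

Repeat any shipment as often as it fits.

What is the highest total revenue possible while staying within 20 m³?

4388

By revenue per m³: printed materials 254.08, medical supplies 243.78, electronics pallets 156.25 lead.
Taking the top-ratio shipments first gives printed materials + electronics pallets for 3928 (17 m³).
Dropping printed materials and electronics pallets frees 17 m³; slotting in 2×medical supplies (18 m³) lifts the total to 4388 at 18 m³.
Nothing else within 20 m³ beats 4388.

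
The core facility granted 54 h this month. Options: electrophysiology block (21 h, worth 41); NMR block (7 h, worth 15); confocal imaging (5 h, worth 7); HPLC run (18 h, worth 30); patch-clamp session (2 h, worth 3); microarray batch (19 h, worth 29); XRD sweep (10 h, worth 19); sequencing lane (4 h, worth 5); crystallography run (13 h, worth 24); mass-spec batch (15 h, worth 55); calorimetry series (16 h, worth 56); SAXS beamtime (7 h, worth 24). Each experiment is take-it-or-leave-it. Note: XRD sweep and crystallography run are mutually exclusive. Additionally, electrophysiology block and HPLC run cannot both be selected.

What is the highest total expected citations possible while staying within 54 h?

162

Density check — mass-spec batch 3.67, calorimetry series 3.50, SAXS beamtime 3.43 are the best per h.
Taking the top-ratio experiments first gives NMR block + confocal imaging + patch-clamp session + mass-spec batch + calorimetry series + SAXS beamtime for 160 (52 h).
Dropping patch-clamp session frees 2 h; slotting in sequencing lane (4 h) lifts the total to 162 at 54 h.
An exhaustive check of the 4096 subsets confirms 162.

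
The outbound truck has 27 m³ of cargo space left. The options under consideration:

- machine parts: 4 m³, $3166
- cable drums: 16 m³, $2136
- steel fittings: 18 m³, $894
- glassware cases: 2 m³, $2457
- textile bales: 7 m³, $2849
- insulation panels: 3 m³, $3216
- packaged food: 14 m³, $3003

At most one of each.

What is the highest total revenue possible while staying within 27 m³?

A density-first pass picks machine parts + glassware cases + textile bales + insulation panels — 11688 at 16 m³.
Replace textile bales with packaged food: the trade gains 154 net, giving 11842 at 23 m³.
The closest alternative, machine parts + glassware cases + textile bales + insulation panels, reaches only 11688.

11842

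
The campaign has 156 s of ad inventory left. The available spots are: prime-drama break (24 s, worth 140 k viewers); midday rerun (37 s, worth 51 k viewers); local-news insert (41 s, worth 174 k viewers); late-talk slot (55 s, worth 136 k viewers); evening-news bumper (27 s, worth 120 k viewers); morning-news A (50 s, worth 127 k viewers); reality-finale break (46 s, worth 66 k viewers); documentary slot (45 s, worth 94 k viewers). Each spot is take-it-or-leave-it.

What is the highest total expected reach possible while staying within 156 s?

570

Filling by ratio: prime-drama break + local-news insert + evening-news bumper + morning-news A for 561, with 14 s left unused.
The 50 s tied up in morning-news A is better spent on late-talk slot — total rises to 570 (147 s).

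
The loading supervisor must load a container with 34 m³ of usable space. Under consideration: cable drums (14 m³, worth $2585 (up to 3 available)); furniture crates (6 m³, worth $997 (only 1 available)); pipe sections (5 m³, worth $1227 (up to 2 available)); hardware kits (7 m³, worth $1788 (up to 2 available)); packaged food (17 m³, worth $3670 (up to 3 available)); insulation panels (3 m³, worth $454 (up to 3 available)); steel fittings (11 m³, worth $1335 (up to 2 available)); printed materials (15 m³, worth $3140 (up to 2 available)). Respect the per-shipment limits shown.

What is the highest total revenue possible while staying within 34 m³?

By revenue per m³: hardware kits 255.43, pipe sections 245.40, packaged food 215.88 lead.
A density-first pass picks furniture crates + 2×pipe sections + 2×hardware kits + insulation panels — 7481 at 33 m³.
Replace furniture crates and pipe sections and insulation panels with printed materials: the trade gains 462 net, giving 7943 at 34 m³.
No other feasible combination exceeds 7943.

7943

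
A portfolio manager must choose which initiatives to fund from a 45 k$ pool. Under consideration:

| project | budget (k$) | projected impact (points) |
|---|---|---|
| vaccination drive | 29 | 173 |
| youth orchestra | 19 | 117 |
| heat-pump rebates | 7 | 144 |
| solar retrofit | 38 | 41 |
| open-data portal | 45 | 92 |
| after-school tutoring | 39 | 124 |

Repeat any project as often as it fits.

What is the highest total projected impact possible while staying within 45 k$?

864

Best packing: 6×heat-pump rebates — 42 k$, 864 total.
That's the maximum — no swap from here does better than 864.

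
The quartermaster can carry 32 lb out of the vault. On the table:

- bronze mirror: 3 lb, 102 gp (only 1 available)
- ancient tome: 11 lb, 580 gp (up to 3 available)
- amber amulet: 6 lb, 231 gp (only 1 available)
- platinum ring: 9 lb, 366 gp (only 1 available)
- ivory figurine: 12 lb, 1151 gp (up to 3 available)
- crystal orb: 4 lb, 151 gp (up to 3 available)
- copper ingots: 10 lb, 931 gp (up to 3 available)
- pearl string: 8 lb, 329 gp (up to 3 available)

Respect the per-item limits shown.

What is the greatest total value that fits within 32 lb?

A density-first pass picks 2×ivory figurine + pearl string — 2631 at 32 lb.
The 20 lb tied up in ivory figurine and pearl string is better spent on 2×copper ingots — total rises to 3013 (32 lb).
That's the maximum — no swap from here does better than 3013.

3013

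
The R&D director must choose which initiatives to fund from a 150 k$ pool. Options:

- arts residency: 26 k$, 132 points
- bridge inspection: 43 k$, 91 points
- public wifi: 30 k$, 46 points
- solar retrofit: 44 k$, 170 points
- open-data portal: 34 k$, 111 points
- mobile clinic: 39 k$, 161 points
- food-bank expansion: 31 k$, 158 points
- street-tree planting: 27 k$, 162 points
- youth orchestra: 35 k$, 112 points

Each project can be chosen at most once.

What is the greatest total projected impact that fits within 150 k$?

Greedy by ratio would take arts residency + mobile clinic + food-bank expansion + street-tree planting: 123 k$ used, total 613.
Dropping arts residency frees 26 k$; slotting in solar retrofit (44 k$) lifts the total to 651 at 141 k$.
The spare 9 k$ is too small for any remaining project, and no exchange beats 651.

651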